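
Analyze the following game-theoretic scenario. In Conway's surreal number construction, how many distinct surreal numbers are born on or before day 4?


Day 0: {|} = 0 is born. Count = 1.
Day n: the number of surreal numbers born by day n is 2^(n+1) - 1.
By day 0: 2^1 - 1 = 1
By day 1: 2^2 - 1 = 3
By day 2: 2^3 - 1 = 7
By day 3: 2^4 - 1 = 15
By day 4: 2^5 - 1 = 31
By day 4: 31 surreal numbers.

31


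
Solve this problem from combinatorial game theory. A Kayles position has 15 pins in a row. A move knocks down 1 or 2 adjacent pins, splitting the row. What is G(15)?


Kayles: a move removes 1 or 2 adjacent pins from a contiguous row.
Removing pins from a row of k leaves two independent rows (a, b) with a + b = k - 1 (one pin) or a + b = k - 2 (two pins); an end removal gives a = 0.
By Sprague-Grundy, G(k) = mex{ G(a) XOR G(b) } over all these splits. G(0) = 0.
G(1): splits (0,0):0^0=0 -> mex({0}) = 1
G(2): splits (0,1):0^1=1 (0,0):0^0=0 -> mex({0, 1}) = 2
G(3): splits (0,2):0^2=2 (1,1):1^1=0 (0,1):0^1=1 -> mex({0, 1, 2}) = 3
G(4): splits (0,3):0^3=3 (1,2):1^2=3 (0,2):0^2=2 (1,1):1^1=0 -> mex({0, 2, 3}) = 1
G(5): splits (0,4):0^1=1 (1,3):1^3=2 (2,2):2^2=0 (0,3):0^3=3 (1,2):1^2=3 -> mex({0, 1, 2, 3}) = 4
G(6) = mex({0, 1, 2, 4}) = 3
G(7) = mex({0, 1, 3, 4, 5}) = 2
G(8) = mex({0, 2, 3, 5, 6}) = 1
G(9) = mex({0, 1, 2, 3, 6, 7}) = 4
G(10) = mex({0, 1, 3, 4, 5, 7}) = 2
G(11) = mex({0, 1, 2, 3, 4, 5}) = 6
G(12) = mex({0, 1, 2, 3, 5, 6, 7}) = 4
G(13) = mex({0, 2, 3, 4, 6, 7}) = 1
G(14) = mex({0, 1, 4, 5, 6, 7}) = 2
G(15) = mex({0, 1, 2, 3, 4, 5, 6}) = 7
Therefore G(15) = 7.

7


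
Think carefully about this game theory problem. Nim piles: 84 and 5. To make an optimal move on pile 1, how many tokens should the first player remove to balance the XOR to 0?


Piles: 84 and 5
Current XOR: 84 XOR 5 = 81 (non-zero, so this is an N-position).
To make the XOR zero, we need to find a move that balances the piles.
For pile 1 (size 84): target = 84 XOR 81 = 5
We reduce pile 1 from 84 to 5.
Tokens removed: 84 - 5 = 79
Verification: 5 XOR 5 = 0

79


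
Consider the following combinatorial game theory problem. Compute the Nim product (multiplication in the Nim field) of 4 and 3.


Nim multiplication is bilinear over XOR: (u XOR v) * w = (u*w) XOR (v*w).
So we split each operand into its bit components and XOR the pairwise Nim products.
4 = 4 (as XOR of powers of 2).
3 = 1 + 2 (as XOR of powers of 2).
Using the standard Nim-product table on single bits:
  2*2 = 3,   2*4 = 8,   2*8 = 12,
  4*4 = 6,   4*8 = 11,  8*8 = 13,
and  1*x = x (identity), k*l = l*k (commutative).
Pairwise Nim products:
  4 * 1 = 4
  4 * 2 = 8
XOR them: 4 XOR 8 = 12.
Result: 4 * 3 = 12 (in Nim).

12


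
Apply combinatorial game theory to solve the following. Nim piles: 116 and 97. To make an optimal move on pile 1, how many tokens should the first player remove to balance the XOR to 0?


Piles: 116 and 97
Current XOR: 116 XOR 97 = 21 (non-zero, so this is an N-position).
To make the XOR zero, we need to find a move that balances the piles.
For pile 1 (size 116): target = 116 XOR 21 = 97
We reduce pile 1 from 116 to 97.
Tokens removed: 116 - 97 = 19
Verification: 97 XOR 97 = 0

19


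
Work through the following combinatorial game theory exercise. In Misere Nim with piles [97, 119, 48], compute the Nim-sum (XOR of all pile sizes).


We need the XOR (exclusive or) of all pile sizes.
After XOR-ing pile 1 (size 97): 0 XOR 97 = 97
After XOR-ing pile 2 (size 119): 97 XOR 119 = 22
After XOR-ing pile 3 (size 48): 22 XOR 48 = 38
The Nim-value of this position is 38.

38


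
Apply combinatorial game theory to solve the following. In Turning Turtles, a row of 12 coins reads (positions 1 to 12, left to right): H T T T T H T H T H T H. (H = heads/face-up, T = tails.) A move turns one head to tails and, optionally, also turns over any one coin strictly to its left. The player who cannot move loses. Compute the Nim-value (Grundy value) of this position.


Coins: H T T T T H T H T H T H
Key fact: a single head at position k behaves exactly like a Nim heap of size k (turning it to T and optionally flipping a coin at j < k corresponds to moving the heap from k to j, or to 0), and heads combine as a disjunctive sum (two heads at the same place would cancel, matching j XOR j = 0). So the Nim-value is the XOR of the 1-indexed positions of the heads.
Face-up positions (1-indexed): [1, 6, 8, 10, 12]
XOR 0 with 1: 0 XOR 1 = 1
XOR 1 with 6: 1 XOR 6 = 7
XOR 7 with 8: 7 XOR 8 = 15
XOR 15 with 10: 15 XOR 10 = 5
XOR 5 with 12: 5 XOR 12 = 9
Nim-value = 9

9


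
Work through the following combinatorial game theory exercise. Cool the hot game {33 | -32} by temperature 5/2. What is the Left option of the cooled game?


Original game: {33 | -32} (a switch {a | b} with a > b).
Cooling by t (for t below the temperature (a - b)/2 = 65/2) taxes each move by t: {a | b} cooled by t is {a - t | b + t}.
Cooling amount: t = 5/2
Cooled Left option: 33 - 5/2 = 61/2
Cooled Right option: -32 + 5/2 = -59/2
Cooled game: {61/2 | -59/2}
Left option = 61/2

61/2


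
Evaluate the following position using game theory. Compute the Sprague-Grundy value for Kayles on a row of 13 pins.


Kayles: a move removes 1 or 2 adjacent pins from a contiguous row.
Removing pins from a row of k leaves two independent rows (a, b) with a + b = k - 1 (one pin) or a + b = k - 2 (two pins); an end removal gives a = 0.
By Sprague-Grundy, G(k) = mex{ G(a) XOR G(b) } over all these splits. G(0) = 0.
G(1): splits (0,0):0^0=0 -> mex({0}) = 1
G(2): splits (0,1):0^1=1 (0,0):0^0=0 -> mex({0, 1}) = 2
G(3): splits (0,2):0^2=2 (1,1):1^1=0 (0,1):0^1=1 -> mex({0, 1, 2}) = 3
G(4): splits (0,3):0^3=3 (1,2):1^2=3 (0,2):0^2=2 (1,1):1^1=0 -> mex({0, 2, 3}) = 1
G(5): splits (0,4):0^1=1 (1,3):1^3=2 (2,2):2^2=0 (0,3):0^3=3 (1,2):1^2=3 -> mex({0, 1, 2, 3}) = 4
G(6) = mex({0, 1, 2, 4}) = 3
G(7) = mex({0, 1, 3, 4, 5}) = 2
G(8) = mex({0, 2, 3, 5, 6}) = 1
G(9) = mex({0, 1, 2, 3, 6, 7}) = 4
G(10) = mex({0, 1, 3, 4, 5, 7}) = 2
G(11) = mex({0, 1, 2, 3, 4, 5}) = 6
G(12) = mex({0, 1, 2, 3, 5, 6, 7}) = 4
G(13) = mex({0, 2, 3, 4, 6, 7}) = 1
Therefore G(13) = 1.

1


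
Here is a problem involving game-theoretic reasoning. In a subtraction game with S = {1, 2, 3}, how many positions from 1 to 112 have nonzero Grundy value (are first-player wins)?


Subtraction set S = {1, 2, 3}, so G(n) = n mod 4.
G(n) = 0 when n is a multiple of 4.
Multiples of 4 in [1, 112]: 28
N-positions (nonzero Grundy) = 112 - 28 = 84

84


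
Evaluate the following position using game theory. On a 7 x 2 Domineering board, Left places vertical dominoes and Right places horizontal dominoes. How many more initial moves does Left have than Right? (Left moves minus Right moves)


Board is 7 x 2 (rows x cols).
Left (vertical) placements: (rows-1) * cols = 6 * 2 = 12
Right (horizontal) placements: rows * (cols-1) = 7 * 1 = 7
Advantage = Left - Right = 12 - 7 = 5

5


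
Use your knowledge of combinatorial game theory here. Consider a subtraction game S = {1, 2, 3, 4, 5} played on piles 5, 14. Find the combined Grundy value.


Subtraction set: {1, 2, 3, 4, 5}
For this subtraction set, G(n) = n mod 6 (period = max + 1 = 6).
Pile 1 (size 5): G(5) = 5 mod 6 = 5
Pile 2 (size 14): G(14) = 14 mod 6 = 2
Total Grundy value = XOR of all: 5 XOR 2 = 7

7


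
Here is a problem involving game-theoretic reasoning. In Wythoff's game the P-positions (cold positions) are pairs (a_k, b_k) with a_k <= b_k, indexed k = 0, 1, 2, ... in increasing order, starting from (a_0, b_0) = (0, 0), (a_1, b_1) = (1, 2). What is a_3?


By Wythoff's theorem, a_k = floor(k * phi) and b_k = floor(k * phi^2) = a_k + k, where phi = (1 + sqrt(5))/2 is the golden ratio.
phi = (1 + sqrt(5))/2 = 1.618034
k = 3
k * phi = 3 * 1.618034 = 4.854102
a_3 = floor(k * phi) = 4

4


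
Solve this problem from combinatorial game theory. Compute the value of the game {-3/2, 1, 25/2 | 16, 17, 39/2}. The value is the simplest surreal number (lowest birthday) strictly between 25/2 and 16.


Left options: {-3/2, 1, 25/2}, max = 25/2
Right options: {16, 17, 39/2}, min = 16
All options are numbers and max(Left) < min(Right), so by the simplicity theorem the value is the simplest (earliest-born) number strictly between 25/2 and 16.
Integers 13 through 15 all lie strictly between 25/2 and 16.
Among integers, the simplest (lowest birthday = smallest |n|; 0 is born on day 0, +-n on day n) is 13.
No non-integer in the interval can be simpler: if x is a non-integer in the interval, then floor(x) or ceil(x) also lies in the interval (the interval contains an integer), and both are proper prefixes of x's sign expansion, i.e. born earlier. So the game value is 13.
Game value = 13

13


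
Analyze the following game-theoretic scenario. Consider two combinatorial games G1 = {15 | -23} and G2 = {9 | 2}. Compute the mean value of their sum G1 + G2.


G1 = {15 | -23}, G2 = {9 | 2}
Each is a switch {a | b} with numbers a > b; its mean value is (a + b)/2, and mean value is additive over game sums: m(G1 + G2) = m(G1) + m(G2).
Mean of G1 = (15 + (-23))/2 = -8/2 = -4
Mean of G2 = (9 + (2))/2 = 11/2 = 11/2
Mean of G1 + G2 = -4 + 11/2 = 3/2

3/2


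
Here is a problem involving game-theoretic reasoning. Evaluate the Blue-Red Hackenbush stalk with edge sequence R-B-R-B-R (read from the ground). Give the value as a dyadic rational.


Edges (from ground): R-B-R-B-R
By Berlekamp's sign-expansion rule, a Blue-Red Hackenbush stalk has the value of the surreal number whose sign sequence is the edge sequence with B -> + and R -> -.
Sign sequence: -+-+-
Trace the sign expansion in the surreal number tree, starting from 0:
Edge 1: R (sign -) -> bounds (-inf, 0), value = -1
Edge 2: B (sign +) -> bounds (-1, 0), value = -1/2
Edge 3: R (sign -) -> bounds (-1, -1/2), value = -3/4
Edge 4: B (sign +) -> bounds (-3/4, -1/2), value = -5/8
Edge 5: R (sign -) -> bounds (-3/4, -5/8), value = -11/16
Game value = -11/16

-11/16


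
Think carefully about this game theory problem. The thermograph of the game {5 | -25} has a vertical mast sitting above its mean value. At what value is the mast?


Game = {5 | -25}, a switch {a | b} with numbers a > b.
Its thermograph has left wall a - t and right wall b + t, which meet at t = (a - b)/2, where both equal (a + b)/2. So the mast (mean value) is at (a + b)/2.
Mean = (5 + (-25))/2 = -20/2 = -10

-10


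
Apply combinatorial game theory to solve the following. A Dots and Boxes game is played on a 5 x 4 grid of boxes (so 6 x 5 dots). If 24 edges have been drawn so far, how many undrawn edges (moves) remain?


Grid: 5 x 4 boxes, i.e. 6 rows and 5 columns of dots.
Horizontal edges: (rows + 1) * cols = 6 * 4 = 24
Vertical edges: rows * (cols + 1) = 5 * 5 = 25
Total edges: 24 + 25 = 49
Edges drawn: 24
Remaining: 49 - 24 = 25

25


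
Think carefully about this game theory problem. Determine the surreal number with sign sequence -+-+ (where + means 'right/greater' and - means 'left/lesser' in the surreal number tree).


Sign expansion: -+-+
Rule: track bounds (lo, hi), initially (-inf, +inf). On '+', the current value becomes lo and we move to the simplest number in (value, hi): value + 1 if hi = +inf, otherwise the midpoint (value + hi)/2. On '-', the current value becomes hi and we move to value - 1 if lo = -inf, otherwise the midpoint (lo + value)/2.
Start at 0.
Step 1: sign = -, move left. Bounds: (-inf, 0). Value = -1
Step 2: sign = +, move right. Bounds: (-1, 0). Value = -1/2
Step 3: sign = -, move left. Bounds: (-1, -1/2). Value = -3/4
Step 4: sign = +, move right. Bounds: (-3/4, -1/2). Value = -5/8
The surreal number with sign expansion -+-+ is -5/8.

-5/8


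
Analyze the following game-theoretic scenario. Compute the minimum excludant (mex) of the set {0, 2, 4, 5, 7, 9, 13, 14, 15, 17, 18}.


Set = {0, 2, 4, 5, 7, 9, 13, 14, 15, 17, 18}
0 is in the set.
1 is NOT in the set. This is the mex.
mex = 1

1


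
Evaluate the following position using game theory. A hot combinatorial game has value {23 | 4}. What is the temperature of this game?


The game is {23 | 4}, a switch {a | b} with numbers a > b.
Cooling {a | b} by t gives {a - t | b + t}, which stops being hot when a - t = b + t, i.e. at t = (a - b)/2. So the temperature of a switch is (a - b)/2.
Temperature = (Left option - Right option) / 2
= (23 - (4)) / 2
= 19 / 2
= 19/2

19/2


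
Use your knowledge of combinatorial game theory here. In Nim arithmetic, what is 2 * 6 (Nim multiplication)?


Nim multiplication is bilinear over XOR: (u XOR v) * w = (u*w) XOR (v*w).
So we split each operand into its bit components and XOR the pairwise Nim products.
2 = 2 (as XOR of powers of 2).
6 = 2 + 4 (as XOR of powers of 2).
Using the standard Nim-product table on single bits:
  2*2 = 3,   2*4 = 8,   2*8 = 12,
  4*4 = 6,   4*8 = 11,  8*8 = 13,
and  1*x = x (identity), k*l = l*k (commutative).
Pairwise Nim products:
  2 * 2 = 3
  2 * 4 = 8
XOR them: 3 XOR 8 = 11.
Result: 2 * 6 = 11 (in Nim).

11


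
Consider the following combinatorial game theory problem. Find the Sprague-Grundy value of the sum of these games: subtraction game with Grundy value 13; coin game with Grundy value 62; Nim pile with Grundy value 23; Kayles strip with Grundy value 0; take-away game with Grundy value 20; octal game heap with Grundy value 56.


By the Sprague-Grundy theorem, the Grundy value of a sum of games is the XOR of individual Grundy values.
subtraction game: Grundy value = 13. Running XOR: 0 XOR 13 = 13
coin game: Grundy value = 62. Running XOR: 13 XOR 62 = 51
Nim pile: Grundy value = 23. Running XOR: 51 XOR 23 = 36
Kayles strip: Grundy value = 0. Running XOR: 36 XOR 0 = 36
take-away game: Grundy value = 20. Running XOR: 36 XOR 20 = 48
octal game heap: Grundy value = 56. Running XOR: 48 XOR 56 = 8
The combined Grundy value is 8.

8


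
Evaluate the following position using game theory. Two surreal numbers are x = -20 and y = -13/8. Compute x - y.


x = -20, y = -13/8
Converting to common denominator: 8
x = -160/8, y = -13/8
x - y = -20 - -13/8 = -147/8

-147/8


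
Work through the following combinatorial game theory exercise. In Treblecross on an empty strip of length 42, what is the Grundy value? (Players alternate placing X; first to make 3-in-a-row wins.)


Treblecross: place X on empty cells; 3-in-a-row wins.
Playing within two cells of an existing X lets the opponent win at once, so sensible play treats the cells i-2..i+2 around each X as dead. The player left with no safe cell loses, so this is a normal-play take-away game on strips of safe cells.
Placing X at cell i (0-indexed) of a strip of k safe cells leaves independent strips of sizes max(0, i-2) and max(0, k-i-3). Hence G(k) = mex{ G(max(0,i-2)) XOR G(max(0,k-i-3)) : 0 <= i < k }, with G(0) = 0.
G(1): splits (0,0):0^0=0 -> mex({0}) = 1
G(2): splits (0,0):0^0=0 -> mex({0}) = 1
G(3): splits (0,0):0^0=0 -> mex({0}) = 1
G(4): splits (0,1):0^1=1 (0,0):0^0=0 -> mex({0, 1}) = 2
G(5): splits (0,2):0^1=1 (0,1):0^1=1 (0,0):0^0=0 -> mex({0, 1}) = 2
G(6) = mex({1}) = 0
G(7) = mex({0, 1, 2}) = 3
G(8) = mex({0, 1, 2}) = 3
G(9) = mex({0, 2}) = 1
G(10) = mex({0, 2, 3}) = 1
G(11) = mex({0, 3}) = 1
G(12) = mex({1, 3}) = 0
G(13) = mex({0, 1, 2, 3}) = 4
G(14) = mex({0, 1, 2}) = 3
G(15) = mex({0, 1, 2}) = 3
G(16) = mex({0, 1, 2, 4}) = 3
G(17) = mex({0, 1, 3, 4}) = 2
G(18) = mex({0, 1, 3, 4}) = 2
G(19) = mex({0, 1, 3, 5}) = 2
G(20) = mex({0, 1, 2, 3, 5}) = 4
G(21) = mex({0, 1, 2, 3, 5}) = 4
G(22) = mex({1, 2, 6}) = 0
G(23) = mex({0, 1, 2, 3, 4, 6}) = 5
G(24) = mex({0, 1, 2, 3, 4}) = 5
G(25) = mex({0, 1, 3, 4, 7}) = 2
G(26) = mex({0, 1, 3, 4, 5, 7}) = 2
G(27) = mex({0, 1, 3, 5}) = 2
G(28) = mex({0, 1, 2, 5}) = 3
G(29) = mex({0, 1, 2, 4, 5, 6}) = 3
G(30) = mex({1, 2, 4, 6}) = 0
G(31) = mex({0, 1, 2, 3, 4, 6}) = 5
G(32) = mex({1, 2, 3, 4, 7}) = 0
G(33) = mex({0, 3, 7}) = 1
G(34) = mex({0, 2, 3, 5, 7}) = 1
G(35) = mex({0, 2, 3, 5, 6}) = 1
G(36) = mex({0, 1, 2, 5, 6}) = 3
G(37) = mex({0, 1, 2, 4, 5, 6}) = 3
G(38) = mex({0, 1, 2, 4}) = 3
G(39) = mex({0, 1, 2, 3, 4, 7}) = 5
G(40) = mex({0, 1, 2, 3, 4, 5, 7}) = 6
G(41) = mex({0, 1, 2, 3, 5, 7}) = 4
G(42) = mex({0, 1, 2, 3, 5, 6, 7}) = 4
Therefore G(42) = 4.

4


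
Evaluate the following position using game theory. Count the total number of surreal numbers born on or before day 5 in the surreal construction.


Day 0: {|} = 0 is born. Count = 1.
Day n: the number of surreal numbers born by day n is 2^(n+1) - 1.
By day 0: 2^1 - 1 = 1
By day 1: 2^2 - 1 = 3
By day 2: 2^3 - 1 = 7
By day 3: 2^4 - 1 = 15
By day 4: 2^5 - 1 = 31
By day 5: 2^6 - 1 = 63
By day 5: 63 surreal numbers.

63


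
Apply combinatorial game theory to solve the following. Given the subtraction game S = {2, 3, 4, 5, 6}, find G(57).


The subtraction set is S = {2, 3, 4, 5, 6}.
G(k) = mex{ G(k - s) : s in S, s <= k }. We compute iteratively: G(0) = 0.
G(1) = mex({}) = 0
G(2) = mex({0}) = 1
G(3) = mex({0}) = 1
G(4) = mex({0, 1}) = 2
G(5) = mex({0, 1}) = 2
G(6) = mex({0, 1, 2}) = 3
G(7) = mex({0, 1, 2}) = 3
G(8) = mex({1, 2, 3}) = 0
G(9) = mex({1, 2, 3}) = 0
G(10) = mex({0, 2, 3}) = 1
G(11) = mex({0, 2, 3}) = 1
G(12) = mex({0, 1, 3}) = 2
G(13) = mex({0, 1, 3}) = 2
Observe that G(8)..G(13) = 0, 0, 1, 1, 2, 2 repeats G(0)..G(5) = 0, 0, 1, 1, 2, 2.
For k >= max(S) = 6, G(k) is determined by the previous 6 values G(k-6)..G(k-1); a window of 6 consecutive values has recurred shifted by 8, so by induction G(k + 8) = G(k) for all k >= 0: the sequence is periodic from the start with period 8.
One period: G(0..7) = 0, 0, 1, 1, 2, 2, 3, 3.
57 mod 8 = 1, so G(57) = G(1) = 0.

0


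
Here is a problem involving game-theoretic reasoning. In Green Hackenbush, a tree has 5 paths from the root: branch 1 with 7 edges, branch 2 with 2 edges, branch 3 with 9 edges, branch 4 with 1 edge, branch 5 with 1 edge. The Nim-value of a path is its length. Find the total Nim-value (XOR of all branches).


The tree has 5 branches from the ground vertex.
In Green Hackenbush, the Nim-value of a simple path of length k is k.
Branch 1: length 7, Nim-value = 7
Branch 2: length 2, Nim-value = 2
Branch 3: length 9, Nim-value = 9
Branch 4: length 1, Nim-value = 1
Branch 5: length 1, Nim-value = 1
Total Nim-value = XOR of all branch values:
0 XOR 7 = 7
7 XOR 2 = 5
5 XOR 9 = 12
12 XOR 1 = 13
13 XOR 1 = 12
Nim-value of the tree = 12

12


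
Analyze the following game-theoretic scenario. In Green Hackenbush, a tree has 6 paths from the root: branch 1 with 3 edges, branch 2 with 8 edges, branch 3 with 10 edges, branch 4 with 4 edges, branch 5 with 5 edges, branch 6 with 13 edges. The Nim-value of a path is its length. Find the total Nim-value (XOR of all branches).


The tree has 6 branches from the ground vertex.
In Green Hackenbush, the Nim-value of a simple path of length k is k.
Branch 1: length 3, Nim-value = 3
Branch 2: length 8, Nim-value = 8
Branch 3: length 10, Nim-value = 10
Branch 4: length 4, Nim-value = 4
Branch 5: length 5, Nim-value = 5
Branch 6: length 13, Nim-value = 13
Total Nim-value = XOR of all branch values:
0 XOR 3 = 3
3 XOR 8 = 11
11 XOR 10 = 1
1 XOR 4 = 5
5 XOR 5 = 0
0 XOR 13 = 13
Nim-value of the tree = 13

13


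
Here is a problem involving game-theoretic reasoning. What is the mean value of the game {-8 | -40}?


Game = {-8 | -40}, a switch {a | b} with numbers a > b.
Its thermograph has left wall a - t and right wall b + t, which meet at t = (a - b)/2, where both equal (a + b)/2. So the mast (mean value) is at (a + b)/2.
Mean = (-8 + (-40))/2 = -48/2 = -24

-24


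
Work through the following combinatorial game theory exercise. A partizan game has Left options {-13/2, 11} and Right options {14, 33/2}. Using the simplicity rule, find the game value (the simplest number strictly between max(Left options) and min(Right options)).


Left options: {-13/2, 11}, max = 11
Right options: {14, 33/2}, min = 14
All options are numbers and max(Left) < min(Right), so by the simplicity theorem the value is the simplest (earliest-born) number strictly between 11 and 14.
Integers 12 through 13 all lie strictly between 11 and 14.
Among integers, the simplest (lowest birthday = smallest |n|; 0 is born on day 0, +-n on day n) is 12.
No non-integer in the interval can be simpler: if x is a non-integer in the interval, then floor(x) or ceil(x) also lies in the interval (the interval contains an integer), and both are proper prefixes of x's sign expansion, i.e. born earlier. So the game value is 12.
Game value = 12

12


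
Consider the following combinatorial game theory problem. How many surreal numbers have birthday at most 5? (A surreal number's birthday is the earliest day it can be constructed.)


Day 0: {|} = 0 is born. Count = 1.
Day n: the number of surreal numbers born by day n is 2^(n+1) - 1.
By day 0: 2^1 - 1 = 1
By day 1: 2^2 - 1 = 3
By day 2: 2^3 - 1 = 7
By day 3: 2^4 - 1 = 15
By day 4: 2^5 - 1 = 31
By day 5: 2^6 - 1 = 63
By day 5: 63 surreal numbers.

63


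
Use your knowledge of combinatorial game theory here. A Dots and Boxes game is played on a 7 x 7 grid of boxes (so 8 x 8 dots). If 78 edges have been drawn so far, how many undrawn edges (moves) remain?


Grid: 7 x 7 boxes, i.e. 8 rows and 8 columns of dots.
Horizontal edges: (rows + 1) * cols = 8 * 7 = 56
Vertical edges: rows * (cols + 1) = 7 * 8 = 56
Total edges: 56 + 56 = 112
Edges drawn: 78
Remaining: 112 - 78 = 34

34


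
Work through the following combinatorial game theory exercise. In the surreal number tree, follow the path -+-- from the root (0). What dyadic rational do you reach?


Sign expansion: -+--
Rule: track bounds (lo, hi), initially (-inf, +inf). On '+', the current value becomes lo and we move to the simplest number in (value, hi): value + 1 if hi = +inf, otherwise the midpoint (value + hi)/2. On '-', the current value becomes hi and we move to value - 1 if lo = -inf, otherwise the midpoint (lo + value)/2.
Start at 0.
Step 1: sign = -, move left. Bounds: (-inf, 0). Value = -1
Step 2: sign = +, move right. Bounds: (-1, 0). Value = -1/2
Step 3: sign = -, move left. Bounds: (-1, -1/2). Value = -3/4
Step 4: sign = -, move left. Bounds: (-1, -3/4). Value = -7/8
The surreal number with sign expansion -+-- is -7/8.

-7/8


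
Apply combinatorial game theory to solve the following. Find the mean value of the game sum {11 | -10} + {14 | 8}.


G1 = {11 | -10}, G2 = {14 | 8}
Each is a switch {a | b} with numbers a > b; its mean value is (a + b)/2, and mean value is additive over game sums: m(G1 + G2) = m(G1) + m(G2).
Mean of G1 = (11 + (-10))/2 = 1/2 = 1/2
Mean of G2 = (14 + (8))/2 = 22/2 = 11
Mean of G1 + G2 = 1/2 + 11 = 23/2

23/2


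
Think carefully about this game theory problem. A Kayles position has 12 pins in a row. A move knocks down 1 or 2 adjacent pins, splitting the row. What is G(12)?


Kayles: a move removes 1 or 2 adjacent pins from a contiguous row.
Removing pins from a row of k leaves two independent rows (a, b) with a + b = k - 1 (one pin) or a + b = k - 2 (two pins); an end removal gives a = 0.
By Sprague-Grundy, G(k) = mex{ G(a) XOR G(b) } over all these splits. G(0) = 0.
G(1): splits (0,0):0^0=0 -> mex({0}) = 1
G(2): splits (0,1):0^1=1 (0,0):0^0=0 -> mex({0, 1}) = 2
G(3): splits (0,2):0^2=2 (1,1):1^1=0 (0,1):0^1=1 -> mex({0, 1, 2}) = 3
G(4): splits (0,3):0^3=3 (1,2):1^2=3 (0,2):0^2=2 (1,1):1^1=0 -> mex({0, 2, 3}) = 1
G(5): splits (0,4):0^1=1 (1,3):1^3=2 (2,2):2^2=0 (0,3):0^3=3 (1,2):1^2=3 -> mex({0, 1, 2, 3}) = 4
G(6) = mex({0, 1, 2, 4}) = 3
G(7) = mex({0, 1, 3, 4, 5}) = 2
G(8) = mex({0, 2, 3, 5, 6}) = 1
G(9) = mex({0, 1, 2, 3, 6, 7}) = 4
G(10) = mex({0, 1, 3, 4, 5, 7}) = 2
G(11) = mex({0, 1, 2, 3, 4, 5}) = 6
G(12) = mex({0, 1, 2, 3, 5, 6, 7}) = 4
Therefore G(12) = 4.

4


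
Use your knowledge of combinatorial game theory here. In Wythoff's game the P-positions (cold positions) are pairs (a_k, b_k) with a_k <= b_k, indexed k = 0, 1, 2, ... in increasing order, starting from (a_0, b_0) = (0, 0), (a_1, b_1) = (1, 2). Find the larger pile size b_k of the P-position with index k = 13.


By Wythoff's theorem, a_k = floor(k * phi) and b_k = floor(k * phi^2) = a_k + k, where phi = (1 + sqrt(5))/2 is the golden ratio.
phi = (1 + sqrt(5))/2 = 1.618034
phi^2 = phi + 1 = 2.618034
k = 13
k * phi^2 = 13 * 2.618034 = 34.034442
b_13 = floor(k * phi^2) = 34 (check: a_13 + k = 21 + 13 = 34)

34


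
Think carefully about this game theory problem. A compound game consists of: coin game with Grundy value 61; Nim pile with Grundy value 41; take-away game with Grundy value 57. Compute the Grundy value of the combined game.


By the Sprague-Grundy theorem, the Grundy value of a sum of games is the XOR of individual Grundy values.
coin game: Grundy value = 61. Running XOR: 0 XOR 61 = 61
Nim pile: Grundy value = 41. Running XOR: 61 XOR 41 = 20
take-away game: Grundy value = 57. Running XOR: 20 XOR 57 = 45
The combined Grundy value is 45.

45


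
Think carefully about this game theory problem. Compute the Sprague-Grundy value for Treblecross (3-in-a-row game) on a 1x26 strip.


Treblecross: place X on empty cells; 3-in-a-row wins.
Playing within two cells of an existing X lets the opponent win at once, so sensible play treats the cells i-2..i+2 around each X as dead. The player left with no safe cell loses, so this is a normal-play take-away game on strips of safe cells.
Placing X at cell i (0-indexed) of a strip of k safe cells leaves independent strips of sizes max(0, i-2) and max(0, k-i-3). Hence G(k) = mex{ G(max(0,i-2)) XOR G(max(0,k-i-3)) : 0 <= i < k }, with G(0) = 0.
G(1): splits (0,0):0^0=0 -> mex({0}) = 1
G(2): splits (0,0):0^0=0 -> mex({0}) = 1
G(3): splits (0,0):0^0=0 -> mex({0}) = 1
G(4): splits (0,1):0^1=1 (0,0):0^0=0 -> mex({0, 1}) = 2
G(5): splits (0,2):0^1=1 (0,1):0^1=1 (0,0):0^0=0 -> mex({0, 1}) = 2
G(6) = mex({1}) = 0
G(7) = mex({0, 1, 2}) = 3
G(8) = mex({0, 1, 2}) = 3
G(9) = mex({0, 2}) = 1
G(10) = mex({0, 2, 3}) = 1
G(11) = mex({0, 3}) = 1
G(12) = mex({1, 3}) = 0
G(13) = mex({0, 1, 2, 3}) = 4
G(14) = mex({0, 1, 2}) = 3
G(15) = mex({0, 1, 2}) = 3
G(16) = mex({0, 1, 2, 4}) = 3
G(17) = mex({0, 1, 3, 4}) = 2
G(18) = mex({0, 1, 3, 4}) = 2
G(19) = mex({0, 1, 3, 5}) = 2
G(20) = mex({0, 1, 2, 3, 5}) = 4
G(21) = mex({0, 1, 2, 3, 5}) = 4
G(22) = mex({1, 2, 6}) = 0
G(23) = mex({0, 1, 2, 3, 4, 6}) = 5
G(24) = mex({0, 1, 2, 3, 4}) = 5
G(25) = mex({0, 1, 3, 4, 7}) = 2
G(26) = mex({0, 1, 3, 4, 5, 7}) = 2
Therefore G(26) = 2.

2


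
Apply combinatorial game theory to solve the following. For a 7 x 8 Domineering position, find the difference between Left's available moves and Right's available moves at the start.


Board is 7 x 8 (rows x cols).
Left (vertical) placements: (rows-1) * cols = 6 * 8 = 48
Right (horizontal) placements: rows * (cols-1) = 7 * 7 = 49
Advantage = Left - Right = 48 - 49 = -1

-1


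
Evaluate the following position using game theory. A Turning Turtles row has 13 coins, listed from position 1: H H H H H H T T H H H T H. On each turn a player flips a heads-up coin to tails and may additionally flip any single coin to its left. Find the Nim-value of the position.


Coins: H H H H H H T T H H H T H
Key fact: a single head at position k behaves exactly like a Nim heap of size k (turning it to T and optionally flipping a coin at j < k corresponds to moving the heap from k to j, or to 0), and heads combine as a disjunctive sum (two heads at the same place would cancel, matching j XOR j = 0). So the Nim-value is the XOR of the 1-indexed positions of the heads.
Face-up positions (1-indexed): [1, 2, 3, 4, 5, 6, 9, 10, 11, 13]
XOR 0 with 1: 0 XOR 1 = 1
XOR 1 with 2: 1 XOR 2 = 3
XOR 3 with 3: 3 XOR 3 = 0
XOR 0 with 4: 0 XOR 4 = 4
XOR 4 with 5: 4 XOR 5 = 1
XOR 1 with 6: 1 XOR 6 = 7
XOR 7 with 9: 7 XOR 9 = 14
XOR 14 with 10: 14 XOR 10 = 4
XOR 4 with 11: 4 XOR 11 = 15
XOR 15 with 13: 15 XOR 13 = 2
Nim-value = 2

2


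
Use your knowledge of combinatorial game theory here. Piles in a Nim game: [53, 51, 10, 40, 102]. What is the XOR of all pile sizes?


We need the XOR (exclusive or) of all pile sizes.
After XOR-ing pile 1 (size 53): 0 XOR 53 = 53
After XOR-ing pile 2 (size 51): 53 XOR 51 = 6
After XOR-ing pile 3 (size 10): 6 XOR 10 = 12
After XOR-ing pile 4 (size 40): 12 XOR 40 = 36
After XOR-ing pile 5 (size 102): 36 XOR 102 = 66
The Nim-value of this position is 66.

66


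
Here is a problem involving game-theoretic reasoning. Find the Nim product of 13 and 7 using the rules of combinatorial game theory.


Nim multiplication is bilinear over XOR: (u XOR v) * w = (u*w) XOR (v*w).
So we split each operand into its bit components and XOR the pairwise Nim products.
13 = 1 + 4 + 8 (as XOR of powers of 2).
7 = 1 + 2 + 4 (as XOR of powers of 2).
Using the standard Nim-product table on single bits:
  2*2 = 3,   2*4 = 8,   2*8 = 12,
  4*4 = 6,   4*8 = 11,  8*8 = 13,
and  1*x = x (identity), k*l = l*k (commutative).
Pairwise Nim products:
  1 * 1 = 1
  1 * 2 = 2
  1 * 4 = 4
  4 * 1 = 4
  4 * 2 = 8
  4 * 4 = 6
  8 * 1 = 8
  8 * 2 = 12
  8 * 4 = 11
XOR them: 1 XOR 2 XOR 4 XOR 4 XOR 8 XOR 6 XOR 8 XOR 12 XOR 11 = 2.
Result: 13 * 7 = 2 (in Nim).

2


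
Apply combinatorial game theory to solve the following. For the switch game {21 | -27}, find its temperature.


The game is {21 | -27}, a switch {a | b} with numbers a > b.
Cooling {a | b} by t gives {a - t | b + t}, which stops being hot when a - t = b + t, i.e. at t = (a - b)/2. So the temperature of a switch is (a - b)/2.
Temperature = (Left option - Right option) / 2
= (21 - (-27)) / 2
= 48 / 2
= 24

24


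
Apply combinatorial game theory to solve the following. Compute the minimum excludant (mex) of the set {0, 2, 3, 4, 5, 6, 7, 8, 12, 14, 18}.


Set = {0, 2, 3, 4, 5, 6, 7, 8, 12, 14, 18}
0 is in the set.
1 is NOT in the set. This is the mex.
mex = 1

1


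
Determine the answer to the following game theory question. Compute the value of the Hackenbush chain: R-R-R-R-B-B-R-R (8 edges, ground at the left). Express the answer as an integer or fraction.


Edges (from ground): R-R-R-R-B-B-R-R
By Berlekamp's sign-expansion rule, a Blue-Red Hackenbush stalk has the value of the surreal number whose sign sequence is the edge sequence with B -> + and R -> -.
Sign sequence: ----++--
Trace the sign expansion in the surreal number tree, starting from 0:
Edge 1: R (sign -) -> bounds (-inf, 0), value = -1
Edge 2: R (sign -) -> bounds (-inf, -1), value = -2
Edge 3: R (sign -) -> bounds (-inf, -2), value = -3
Edge 4: R (sign -) -> bounds (-inf, -3), value = -4
Edge 5: B (sign +) -> bounds (-4, -3), value = -7/2
Edge 6: B (sign +) -> bounds (-7/2, -3), value = -13/4
Edge 7: R (sign -) -> bounds (-7/2, -13/4), value = -27/8
Edge 8: R (sign -) -> bounds (-7/2, -27/8), value = -55/16
Game value = -55/16

-55/16


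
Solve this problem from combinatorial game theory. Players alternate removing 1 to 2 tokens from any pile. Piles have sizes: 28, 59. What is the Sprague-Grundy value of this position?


Subtraction set: {1, 2}
For this subtraction set, G(n) = n mod 3 (period = max + 1 = 3).
Pile 1 (size 28): G(28) = 28 mod 3 = 1
Pile 2 (size 59): G(59) = 59 mod 3 = 2
Total Grundy value = XOR of all: 1 XOR 2 = 3

3


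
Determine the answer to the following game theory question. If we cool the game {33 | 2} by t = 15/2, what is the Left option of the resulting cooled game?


Original game: {33 | 2} (a switch {a | b} with a > b).
Cooling by t (for t below the temperature (a - b)/2 = 31/2) taxes each move by t: {a | b} cooled by t is {a - t | b + t}.
Cooling amount: t = 15/2
Cooled Left option: 33 - 15/2 = 51/2
Cooled Right option: 2 + 15/2 = 19/2
Cooled game: {51/2 | 19/2}
Left option = 51/2

51/2


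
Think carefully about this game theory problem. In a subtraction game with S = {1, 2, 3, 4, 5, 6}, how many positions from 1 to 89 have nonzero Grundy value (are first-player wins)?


Subtraction set S = {1, 2, 3, 4, 5, 6}, so G(n) = n mod 7.
G(n) = 0 when n is a multiple of 7.
Multiples of 7 in [1, 89]: 12
N-positions (nonzero Grundy) = 89 - 12 = 77

77


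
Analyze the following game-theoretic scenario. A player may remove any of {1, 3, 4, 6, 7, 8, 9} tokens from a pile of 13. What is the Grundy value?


The subtraction set is S = {1, 3, 4, 6, 7, 8, 9}.
G(k) = mex{ G(k - s) : s in S, s <= k }. We compute iteratively: G(0) = 0.
G(1) = mex({0}) = 1
G(2) = mex({1}) = 0
G(3) = mex({0}) = 1
G(4) = mex({0, 1}) = 2
G(5) = mex({0, 1, 2}) = 3
G(6) = mex({0, 1, 3}) = 2
G(7) = mex({0, 1, 2}) = 3
G(8) = mex({0, 1, 2, 3}) = 4
G(9) = mex({0, 1, 2, 3, 4}) = 5
G(10) = mex({0, 1, 2, 3, 5}) = 4
G(11) = mex({0, 1, 2, 3, 4}) = 5
G(12) = mex({1, 2, 3, 4, 5}) = 0
G(13) = mex({0, 2, 3, 4, 5}) = 1
Therefore G(13) = 1.

1


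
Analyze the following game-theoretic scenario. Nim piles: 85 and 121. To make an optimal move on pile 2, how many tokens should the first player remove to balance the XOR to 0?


Piles: 85 and 121
Current XOR: 85 XOR 121 = 44 (non-zero, so this is an N-position).
To make the XOR zero, we need to find a move that balances the piles.
For pile 2 (size 121): target = 121 XOR 44 = 85
We reduce pile 2 from 121 to 85.
Tokens removed: 121 - 85 = 36
Verification: 85 XOR 85 = 0

36


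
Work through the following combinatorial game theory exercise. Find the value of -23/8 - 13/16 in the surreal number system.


x = -23/8, y = 13/16
Converting to common denominator: 16
x = -46/16, y = 13/16
x - y = -23/8 - 13/16 = -59/16

-59/16


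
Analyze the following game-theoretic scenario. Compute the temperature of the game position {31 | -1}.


The game is {31 | -1}, a switch {a | b} with numbers a > b.
Cooling {a | b} by t gives {a - t | b + t}, which stops being hot when a - t = b + t, i.e. at t = (a - b)/2. So the temperature of a switch is (a - b)/2.
Temperature = (Left option - Right option) / 2
= (31 - (-1)) / 2
= 32 / 2
= 16

16


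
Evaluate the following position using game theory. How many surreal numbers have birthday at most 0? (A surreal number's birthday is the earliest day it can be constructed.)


Day 0: {|} = 0 is born. Count = 1.
Day n: the number of surreal numbers born by day n is 2^(n+1) - 1.
By day 0: 2^1 - 1 = 1
By day 0: 1 surreal numbers.

1


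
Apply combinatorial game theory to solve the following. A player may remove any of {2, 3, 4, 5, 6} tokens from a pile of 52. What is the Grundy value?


The subtraction set is S = {2, 3, 4, 5, 6}.
G(k) = mex{ G(k - s) : s in S, s <= k }. We compute iteratively: G(0) = 0.
G(1) = mex({}) = 0
G(2) = mex({0}) = 1
G(3) = mex({0}) = 1
G(4) = mex({0, 1}) = 2
G(5) = mex({0, 1}) = 2
G(6) = mex({0, 1, 2}) = 3
G(7) = mex({0, 1, 2}) = 3
G(8) = mex({1, 2, 3}) = 0
G(9) = mex({1, 2, 3}) = 0
G(10) = mex({0, 2, 3}) = 1
G(11) = mex({0, 2, 3}) = 1
G(12) = mex({0, 1, 3}) = 2
G(13) = mex({0, 1, 3}) = 2
Observe that G(8)..G(13) = 0, 0, 1, 1, 2, 2 repeats G(0)..G(5) = 0, 0, 1, 1, 2, 2.
For k >= max(S) = 6, G(k) is determined by the previous 6 values G(k-6)..G(k-1); a window of 6 consecutive values has recurred shifted by 8, so by induction G(k + 8) = G(k) for all k >= 0: the sequence is periodic from the start with period 8.
One period: G(0..7) = 0, 0, 1, 1, 2, 2, 3, 3.
52 mod 8 = 4, so G(52) = G(4) = 2.

2


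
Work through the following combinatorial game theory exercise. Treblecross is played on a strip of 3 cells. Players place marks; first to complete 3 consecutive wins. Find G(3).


Treblecross: place X on empty cells; 3-in-a-row wins.
Playing within two cells of an existing X lets the opponent win at once, so sensible play treats the cells i-2..i+2 around each X as dead. The player left with no safe cell loses, so this is a normal-play take-away game on strips of safe cells.
Placing X at cell i (0-indexed) of a strip of k safe cells leaves independent strips of sizes max(0, i-2) and max(0, k-i-3). Hence G(k) = mex{ G(max(0,i-2)) XOR G(max(0,k-i-3)) : 0 <= i < k }, with G(0) = 0.
G(1): splits (0,0):0^0=0 -> mex({0}) = 1
G(2): splits (0,0):0^0=0 -> mex({0}) = 1
G(3): splits (0,0):0^0=0 -> mex({0}) = 1
Therefore G(3) = 1.

1


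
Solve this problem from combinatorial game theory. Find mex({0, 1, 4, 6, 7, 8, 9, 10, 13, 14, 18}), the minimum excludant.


Set = {0, 1, 4, 6, 7, 8, 9, 10, 13, 14, 18}
0 is in the set.
1 is in the set.
2 is NOT in the set. This is the mex.
mex = 2

2


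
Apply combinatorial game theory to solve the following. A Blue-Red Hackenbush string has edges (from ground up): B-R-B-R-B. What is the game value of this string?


Edges (from ground): B-R-B-R-B
By Berlekamp's sign-expansion rule, a Blue-Red Hackenbush stalk has the value of the surreal number whose sign sequence is the edge sequence with B -> + and R -> -.
Sign sequence: +-+-+
Trace the sign expansion in the surreal number tree, starting from 0:
Edge 1: B (sign +) -> bounds (0, +inf), value = 1
Edge 2: R (sign -) -> bounds (0, 1), value = 1/2
Edge 3: B (sign +) -> bounds (1/2, 1), value = 3/4
Edge 4: R (sign -) -> bounds (1/2, 3/4), value = 5/8
Edge 5: B (sign +) -> bounds (5/8, 3/4), value = 11/16
Game value = 11/16

11/16


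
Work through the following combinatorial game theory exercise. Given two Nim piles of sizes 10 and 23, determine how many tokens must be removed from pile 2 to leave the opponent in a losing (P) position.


Piles: 10 and 23
Current XOR: 10 XOR 23 = 29 (non-zero, so this is an N-position).
To make the XOR zero, we need to find a move that balances the piles.
For pile 2 (size 23): target = 23 XOR 29 = 10
We reduce pile 2 from 23 to 10.
Tokens removed: 23 - 10 = 13
Verification: 10 XOR 10 = 0

13


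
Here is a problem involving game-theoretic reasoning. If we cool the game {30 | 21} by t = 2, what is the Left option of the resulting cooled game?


Original game: {30 | 21} (a switch {a | b} with a > b).
Cooling by t (for t below the temperature (a - b)/2 = 9/2) taxes each move by t: {a | b} cooled by t is {a - t | b + t}.
Cooling amount: t = 2
Cooled Left option: 30 - 2 = 28
Cooled Right option: 21 + 2 = 23
Cooled game: {28 | 23}
Left option = 28

28


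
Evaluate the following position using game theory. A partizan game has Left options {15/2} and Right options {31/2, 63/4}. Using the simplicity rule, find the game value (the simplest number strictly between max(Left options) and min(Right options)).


Left options: {15/2}, max = 15/2
Right options: {31/2, 63/4}, min = 31/2
All options are numbers and max(Left) < min(Right), so by the simplicity theorem the value is the simplest (earliest-born) number strictly between 15/2 and 31/2.
Integers 8 through 15 all lie strictly between 15/2 and 31/2.
Among integers, the simplest (lowest birthday = smallest |n|; 0 is born on day 0, +-n on day n) is 8.
No non-integer in the interval can be simpler: if x is a non-integer in the interval, then floor(x) or ceil(x) also lies in the interval (the interval contains an integer), and both are proper prefixes of x's sign expansion, i.e. born earlier. So the game value is 8.
Game value = 8

8


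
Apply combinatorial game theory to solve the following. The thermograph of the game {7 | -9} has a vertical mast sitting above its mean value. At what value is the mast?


Game = {7 | -9}, a switch {a | b} with numbers a > b.
Its thermograph has left wall a - t and right wall b + t, which meet at t = (a - b)/2, where both equal (a + b)/2. So the mast (mean value) is at (a + b)/2.
Mean = (7 + (-9))/2 = -2/2 = -1

-1


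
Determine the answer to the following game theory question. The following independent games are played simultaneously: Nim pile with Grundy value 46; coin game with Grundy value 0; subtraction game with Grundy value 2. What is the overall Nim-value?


By the Sprague-Grundy theorem, the Grundy value of a sum of games is the XOR of individual Grundy values.
Nim pile: Grundy value = 46. Running XOR: 0 XOR 46 = 46
coin game: Grundy value = 0. Running XOR: 46 XOR 0 = 46
subtraction game: Grundy value = 2. Running XOR: 46 XOR 2 = 44
The combined Grundy value is 44.

44


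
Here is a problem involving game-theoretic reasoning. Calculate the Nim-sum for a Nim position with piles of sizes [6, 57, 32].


We need the XOR (exclusive or) of all pile sizes.
After XOR-ing pile 1 (size 6): 0 XOR 6 = 6
After XOR-ing pile 2 (size 57): 6 XOR 57 = 63
After XOR-ing pile 3 (size 32): 63 XOR 32 = 31
The Nim-value of this position is 31.

31


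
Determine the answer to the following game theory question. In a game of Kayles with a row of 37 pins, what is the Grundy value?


Kayles: a move removes 1 or 2 adjacent pins from a contiguous row.
Removing pins from a row of k leaves two independent rows (a, b) with a + b = k - 1 (one pin) or a + b = k - 2 (two pins); an end removal gives a = 0.
By Sprague-Grundy, G(k) = mex{ G(a) XOR G(b) } over all these splits. G(0) = 0.
G(1): splits (0,0):0^0=0 -> mex({0}) = 1
G(2): splits (0,1):0^1=1 (0,0):0^0=0 -> mex({0, 1}) = 2
G(3): splits (0,2):0^2=2 (1,1):1^1=0 (0,1):0^1=1 -> mex({0, 1, 2}) = 3
G(4): splits (0,3):0^3=3 (1,2):1^2=3 (0,2):0^2=2 (1,1):1^1=0 -> mex({0, 2, 3}) = 1
G(5): splits (0,4):0^1=1 (1,3):1^3=2 (2,2):2^2=0 (0,3):0^3=3 (1,2):1^2=3 -> mex({0, 1, 2, 3}) = 4
G(6) = mex({0, 1, 2, 4}) = 3
G(7) = mex({0, 1, 3, 4, 5}) = 2
G(8) = mex({0, 2, 3, 5, 6}) = 1
G(9) = mex({0, 1, 2, 3, 6, 7}) = 4
G(10) = mex({0, 1, 3, 4, 5, 7}) = 2
G(11) = mex({0, 1, 2, 3, 4, 5}) = 6
G(12) = mex({0, 1, 2, 3, 5, 6, 7}) = 4
G(13) = mex({0, 2, 3, 4, 6, 7}) = 1
G(14) = mex({0, 1, 4, 5, 6, 7}) = 2
G(15) = mex({0, 1, 2, 3, 4, 5, 6}) = 7
G(16) = mex({0, 2, 3, 5, 6, 7}) = 1
G(17) = mex({0, 1, 2, 3, 5, 6, 7}) = 4
G(18) = mex({0, 1, 2, 4, 5, 6}) = 3
G(19) = mex({0, 1, 3, 4, 5, 7}) = 2
G(20) = mex({0, 2, 3, 4, 5, 6, 7}) = 1
G(21) = mex({0, 1, 2, 3, 5, 6, 7}) = 4
G(22) = mex({0, 1, 2, 3, 4, 5, 7}) = 6
G(23) = mex({0, 1, 2, 3, 4, 5, 6}) = 7
G(24) = mex({0, 1, 2, 3, 5, 6, 7}) = 4
G(25) = mex({0, 2, 3, 4, 6, 7}) = 1
G(26) = mex({0, 1, 3, 4, 5, 6, 7}) = 2
G(27) = mex({0, 1, 2, 3, 4, 5, 6, 7}) = 8
G(28) = mex({0, 1, 2, 3, 4, 6, 7, 8}) = 5
G(29) = mex({0, 1, 2, 3, 5, 6, 7, 8, 9}) = 4
G(30) = mex({0, 1, 2, 3, 4, 5, 6, 9, 10}) = 7
G(31) = mex({0, 1, 3, 4, 5, 7, 10, 11}) = 2
G(32) = mex({0, 2, 3, 4, 5, 6, 7, 9, 11}) = 1
G(33) = mex({0, 1, 2, 3, 4, 5, 6, 7, 9, 12}) = 8
G(34) = mex({0, 1, 2, 3, 4, 5, 7, 8, 11, 12}) = 6
G(35) = mex({0, 1, 2, 3, 4, 5, 6, 8, 9, 10, 11}) = 7
G(36) = mex({0, 1, 2, 3, 5, 6, 7, 9, 10}) = 4
G(37) = mex({0, 2, 3, 4, 6, 7, 9, 10, 11, 12}) = 1
Therefore G(37) = 1.

1
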